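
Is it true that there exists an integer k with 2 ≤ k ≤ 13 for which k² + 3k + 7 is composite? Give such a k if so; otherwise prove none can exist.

At k = 11: 11² + 3·11 + 7 = 161 = 7·23, which is composite.

k = 11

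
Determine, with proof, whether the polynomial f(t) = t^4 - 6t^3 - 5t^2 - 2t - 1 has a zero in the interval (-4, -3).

No.

The endpoint values f(-4) = 567 and f(-3) = 203 are both positive. Claim: f(t) > 0 for every t in (-4, -3).
Substitute t = -3 − u, where 0 < u < 1 on the interval. Expanding, f(-3 − u) = u^4 + 18u^3 + 103u^2 + 242u + 203.
All 5 nonzero coefficients of this polynomial in u are positive; hence for u > 0 the value is a sum of positive terms (the constant 203 among them).
Therefore f(t) > 0 throughout (-4, -3), and f has no zero there.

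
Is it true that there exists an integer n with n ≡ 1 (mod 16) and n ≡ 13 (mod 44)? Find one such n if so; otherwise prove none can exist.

n = 145

The moduli are not coprime: gcd(16, 44) = 4. Compatibility requires 4 ∣ (13 − 1) = 12, which holds, so solutions exist.
Write n = 1 + 16t. Then 16t ≡ 13 − 1 ≡ 12 (mod 44); dividing through by 4 gives 4t ≡ 3 (mod 11).
Since 4·3 = 12 = 1·11 + 1, the inverse of 4 mod 11 is 3.
Therefore t ≡ 3·3 = 9 (mod 11).
Then n = 1 + 16·9 = 145.
Check: 145 mod 16 = 1, 145 mod 44 = 13. ✓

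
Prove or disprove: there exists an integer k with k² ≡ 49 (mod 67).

k = 7

Take k = 7. Then 7² = 49, and since 0 ≤ 49 < 67 this is already reduced: 7² ≡ 49 (mod 67).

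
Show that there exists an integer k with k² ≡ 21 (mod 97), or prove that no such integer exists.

97 is prime, so by Euler's criterion 21 is a square mod 97 iff 21^((97−1)/2) = 21^48 ≡ 1 (mod 97).
Squaring successively (mod 97): 21^2 = 441 ≡ 53; 21^4 ≡ 53² = 2809 ≡ 93; 21^8 ≡ 93² = 8649 ≡ 16; 21^16 ≡ 16² = 256 ≡ 62; 21^32 ≡ 62² = 3844 ≡ 61.
Since 48 = 32 + 16, 21^48 ≡ 61 · 62; multiplying out mod 97: 61·62 = 3782 ≡ 96. Thus 21^48 ≡ 96 ≡ −1 (mod 97).
By Euler's criterion 21 is a quadratic non-residue mod 97: no k satisfies k² ≡ 21 (mod 97).

No such integer exists.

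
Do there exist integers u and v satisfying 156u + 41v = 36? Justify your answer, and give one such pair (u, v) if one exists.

u = 16, v = -60

Since gcd(156, 41) = 1, every integer is an integer combination of 156 and 41.
Run the Euclidean algorithm on 156 and 41: 156 = 3·41 + 33, 41 = 1·33 + 8, 33 = 4·8 + 1, 8 = 8·1 + 0.
Unwinding: 1 = 33 − 4·8 = 33 − 4·(41 − 1·33) = −4·41 + 5·33 = −4·41 + 5·(156 − 3·41) = 5·156 − 19·41, i.e. 156·5 + 41·(-19) = 1.
Scaling by 36 gives the particular solution (u, v) = (180, -684).
The general solution is u = 180 + 41k, v = -684 − 156k; taking k = -4 gives the smaller pair u = 16, v = -60.
Check: 156·16 + 41·(-60) = 2496 − 2460 = 36. ✓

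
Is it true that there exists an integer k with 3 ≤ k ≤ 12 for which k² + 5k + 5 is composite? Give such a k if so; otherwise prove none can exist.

k = 5

At k = 5: 5² + 5·5 + 5 = 55 = 5·11, which is composite.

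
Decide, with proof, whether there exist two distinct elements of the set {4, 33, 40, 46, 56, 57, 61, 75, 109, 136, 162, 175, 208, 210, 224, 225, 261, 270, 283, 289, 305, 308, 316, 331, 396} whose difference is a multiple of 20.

4 and 224 are such a pair.

Both 4 and 224 leave remainder 4 on division by 20; their difference 220 = 11·20 is a multiple of 20.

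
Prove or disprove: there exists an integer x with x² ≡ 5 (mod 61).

Take x = 26. Then 26² = 676 = 11·61 + 5, so 26² ≡ 5 (mod 61).

x = 26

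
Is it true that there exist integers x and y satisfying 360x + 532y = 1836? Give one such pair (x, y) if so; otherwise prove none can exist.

x = 45, y = -27

Every value of 360x + 532y is a multiple of gcd(360, 532) = 4; since 4 ∣ 1836, solutions exist.
Dividing through by 4 reduces the equation to 90x + 133y = 459.
Euclidean algorithm: 133 = 1·90 + 43, 90 = 2·43 + 4, 43 = 10·4 + 3, 4 = 1·3 + 1, 3 = 3·1 + 0.
Back-substituting, 1 = 4 − 1·3 = 4 − (43 − 10·4) = −43 + 11·4 = −43 + 11·(90 − 2·43) = 11·90 − 23·43 = 11·90 − 23·(133 − 1·90) = −23·133 + 34·90; that is, 90·34 + 133·(-23) = 1.
Times 459: 90·15606 + 133·(-10557) = 459, so (15606, -10557) solves it.
Shifting by a multiple of (133, −90) keeps it a solution: x = 15606 − 117·133 = 45, y = -10557 + 117·90 = -27.
Check: 360·45 + 532·(-27) = 16200 − 14364 = 1836. ✓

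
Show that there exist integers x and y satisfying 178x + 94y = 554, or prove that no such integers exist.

Since gcd(178, 94) = 2 and 554 = 2·277, Bézout's identity guarantees a solution.
Dividing through by 2 reduces the equation to 89x + 47y = 277.
Dividing repeatedly: 89 = 1·47 + 42, 47 = 1·42 + 5, 42 = 8·5 + 2, 5 = 2·2 + 1, 2 = 2·1 + 0.
Back-substituting, 1 = 5 − 2·2 = 5 − 2·(42 − 8·5) = −2·42 + 17·5 = −2·42 + 17·(47 − 1·42) = 17·47 − 19·42 = 17·47 − 19·(89 − 1·47) = −19·89 + 36·47; that is, 89·(-19) + 47·36 = 1.
Multiplying through by 277: x = (-19)·277 = -5263, y = 36·277 = 9972 is a solution.
The general solution is x = -5263 + 47k, y = 9972 − 89k; taking k = 112 gives the smaller pair x = 1, y = 4.
Check: 178·1 + 94·4 = 178 + 376 = 554. ✓

x = 1, y = 4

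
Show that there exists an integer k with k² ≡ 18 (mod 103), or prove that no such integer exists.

k = 11 works: 11² = 121, and 121 − 18 = 103 = 1·103.

k = 11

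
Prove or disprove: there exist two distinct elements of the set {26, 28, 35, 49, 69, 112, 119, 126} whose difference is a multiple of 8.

There is no such pair.

Two integers differ by a multiple of 8 exactly when they have the same residue mod 8. The residues are 26↦2, 28↦4, 35↦3, 49↦1, 69↦5, 112↦0, 119↦7, 126↦6.
All 8 residues are distinct, so no two elements differ by a multiple of 8.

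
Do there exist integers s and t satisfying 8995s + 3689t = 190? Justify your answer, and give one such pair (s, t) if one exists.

Any value of 8995s + 3689t is a multiple of gcd(8995, 3689) = 7.
But 190 is not a multiple of 7 (it leaves remainder 1).
So the equation is unsolvable over ℤ.

No, no such integers exist.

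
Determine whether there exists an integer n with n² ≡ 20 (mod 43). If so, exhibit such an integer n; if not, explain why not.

43 is prime, so by Euler's criterion 20 is a square mod 43 iff 20^((43−1)/2) = 20^21 ≡ 1 (mod 43).
Repeated squaring mod 43: 20^2 = 400 ≡ 13; 20^4 ≡ 13² = 169 ≡ 40; 20^8 ≡ 40² = 1600 ≡ 9; 20^16 ≡ 9² = 81 ≡ 38.
Since 21 = 16 + 4 + 1, 20^21 ≡ 38 · 40 · 20; multiplying out mod 43: 38·40 = 1520 ≡ 15, then 15·20 = 300 ≡ 42. Thus 20^21 ≡ 42 ≡ −1 (mod 43).
By Euler's criterion 20 is a quadratic non-residue mod 43: no n satisfies n² ≡ 20 (mod 43).

No such integer exists.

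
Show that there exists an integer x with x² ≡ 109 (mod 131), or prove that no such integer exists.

x = 90

x = 90 works: 90² = 8100, and 8100 − 109 = 7991 = 61·131.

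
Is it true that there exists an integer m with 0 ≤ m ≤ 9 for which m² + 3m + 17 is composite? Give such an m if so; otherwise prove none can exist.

At m = 2: 2² + 3·2 + 17 = 27 = 3·9, which is composite.

m = 2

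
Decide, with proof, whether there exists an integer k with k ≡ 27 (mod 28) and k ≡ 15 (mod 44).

The moduli are not coprime: gcd(28, 44) = 4. Compatibility requires 4 ∣ (15 − 27) = -12, which holds, so solutions exist.
Write k = 27 + 28t. Then 28t ≡ 15 − 27 ≡ 32 (mod 44); dividing through by 4 gives 7t ≡ 8 (mod 11).
To invert 7 modulo 11: 11 = 1·7 + 4, 7 = 1·4 + 3, 4 = 1·3 + 1, 3 = 3·1 + 0, and unwinding, 1 = 4 − 1·3 = 4 − (7 − 1·4) = −7 + 2·4 = −7 + 2·(11 − 1·7) = 2·11 − 3·7. Thus 7⁻¹ ≡ -3 ≡ 8 (mod 11).
Multiplying by 8: t ≡ 8·8 = 64 ≡ 9 (mod 11).
Then k = 27 + 28·9 = 279.
Indeed 279 ≡ 27 (mod 28) and 279 ≡ 15 (mod 44).

k = 279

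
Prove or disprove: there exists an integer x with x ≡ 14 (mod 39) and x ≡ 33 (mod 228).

No such integer exists.

Reduce both congruences modulo 3, which divides 39 and 228: they say x ≡ 14 (mod 3) and x ≡ 33 (mod 3).
However 14 ≡ 2 and 33 ≡ 0 (mod 3), and 2 ≠ 0.
Hence the system has no solution.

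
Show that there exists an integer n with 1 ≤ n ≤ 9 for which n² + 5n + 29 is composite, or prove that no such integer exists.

n = 8

At n = 8: 8² + 5·8 + 29 = 133 = 7·19, which is composite.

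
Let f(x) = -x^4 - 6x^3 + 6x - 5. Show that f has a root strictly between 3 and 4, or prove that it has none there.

The endpoint values f(3) = -230 and f(4) = -621 are both negative. Claim: f(x) < 0 for every x in (3, 4).
Substitute x = 3 + u, where 0 < u < 1 on the interval. Expanding, f(3 + u) = -u^4 - 18u^3 - 108u^2 - 264u - 230.
The nonzero coefficients here are all negative, so for u > 0 every term is negative (or zero), and the constant term -230 is strictly negative.
So f is strictly negative on (3, 4); no root exists in the interval.

f has no root in that interval.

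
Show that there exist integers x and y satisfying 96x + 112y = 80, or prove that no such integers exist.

x = 2, y = -1

gcd(96, 112) = 16, and 16 divides 80, so integer solutions exist.
Dividing through by 16 reduces the equation to 6x + 7y = 5.
Run the Euclidean algorithm on 7 and 6: 7 = 1·6 + 1, 6 = 6·1 + 0.
Working back up the chain: 1 = 7 − 1·6. So 6·(-1) + 7·1 = 1.
Times 5: 6·(-5) + 7·5 = 5, so (-5, 5) solves it.
Shifting by a multiple of (7, −6) keeps it a solution: x = -5 + 1·7 = 2, y = 5 − 1·6 = -1.
Check: 96·2 + 112·(-1) = 192 − 112 = 80. ✓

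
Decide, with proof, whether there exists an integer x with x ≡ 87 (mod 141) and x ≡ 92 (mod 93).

gcd(141, 93) = 3. If x ≡ 87 (mod 141) and x ≡ 92 (mod 93), then x ≡ 87 (mod 3) and x ≡ 92 (mod 3).
But 87 mod 3 = 0 while 92 mod 3 = 2, a contradiction.
Hence the system has no solution.

No such integer exists.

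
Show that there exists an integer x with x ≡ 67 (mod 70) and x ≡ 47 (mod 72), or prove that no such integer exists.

x = 767

gcd(70, 72) = 2. A simultaneous solution exists iff 67 ≡ 47 (mod 2); here 67 mod 2 = 1 = 47 mod 2, so it does.
Put x = 67 + 70t, so we need 70t ≡ 52 (mod 72), equivalently (divide by 2) 35t ≡ 26 (mod 36).
Note 35·35 = 1225 ≡ 1 (mod 36) (as 1225 − 1 = 34·36), so 35⁻¹ ≡ 35.
Multiplying by 35: t ≡ 35·26 = 910 ≡ 10 (mod 36).
Then x = 67 + 70·10 = 767.
Check: 767 mod 70 = 67, 767 mod 72 = 47. ✓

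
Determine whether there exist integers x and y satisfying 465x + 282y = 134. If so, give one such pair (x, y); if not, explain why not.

gcd(465, 282) = 3, so every integer of the form 465x + 282y is a multiple of 3.
But 134 is not a multiple of 3 (it leaves remainder 2).
Hence no integers x, y satisfy the equation.

There are no such integers.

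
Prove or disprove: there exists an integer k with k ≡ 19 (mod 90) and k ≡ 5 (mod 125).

No such integer exists.

gcd(90, 125) = 5. If k ≡ 19 (mod 90) and k ≡ 5 (mod 125), then k ≡ 19 (mod 5) and k ≡ 5 (mod 5).
But 19 mod 5 = 4 while 5 mod 5 = 0, a contradiction.
So no integer satisfies both congruences.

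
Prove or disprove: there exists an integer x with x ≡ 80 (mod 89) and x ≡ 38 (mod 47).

gcd(89, 47) = 1, so the Chinese Remainder Theorem guarantees exactly one residue class mod 4183 satisfying both.
Any solution of the first congruence is x = 80 + 89t; substituting into the second, 89t ≡ 38 − 80 ≡ 5 (mod 47).
89 ≡ 42 (mod 47), so this reads 42t ≡ 5 (mod 47). To invert 42 modulo 47: 47 = 1·42 + 5, 42 = 8·5 + 2, 5 = 2·2 + 1, 2 = 2·1 + 0, and unwinding, 1 = 5 − 2·2 = 5 − 2·(42 − 8·5) = −2·42 + 17·5 = −2·42 + 17·(47 − 1·42) = 17·47 − 19·42. Thus 42⁻¹ ≡ -19 ≡ 28 (mod 47).
Multiplying by 28: t ≡ 28·5 = 140 ≡ 46 (mod 47).
With t = 46: x = 80 + 89·46 = 4174.
Indeed 4174 ≡ 80 (mod 89) and 4174 ≡ 38 (mod 47).

x = 4174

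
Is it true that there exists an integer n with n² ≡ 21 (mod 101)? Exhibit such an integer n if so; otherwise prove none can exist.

n = 83 works: 83² = 6889, and 6889 − 21 = 6868 = 68·101.

n = 83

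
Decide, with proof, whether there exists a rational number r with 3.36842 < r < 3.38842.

r = 27/8

Scale by 8: the interval becomes (26.94736, 27.10736), which contains the integer 27.
Dividing back, 3.36842 < 27/8 < 3.38842, and 27/8 is rational.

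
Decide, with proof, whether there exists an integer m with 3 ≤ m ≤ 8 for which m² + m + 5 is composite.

m = 8

At m = 8: 8² + 8 + 5 = 77 = 7·11, which is composite.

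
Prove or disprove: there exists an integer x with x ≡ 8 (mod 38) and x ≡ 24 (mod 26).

The moduli are not coprime: gcd(38, 26) = 2. Compatibility requires 2 ∣ (24 − 8) = 16, which holds, so solutions exist.
Write x = 8 + 38t. Then 38t ≡ 24 − 8 ≡ 16 (mod 26); dividing through by 2 gives 19t ≡ 8 (mod 13).
19 ≡ 6 (mod 13), so this reads 6t ≡ 8 (mod 13). To invert 6 modulo 13: 13 = 2·6 + 1, 6 = 6·1 + 0, and unwinding, 1 = 13 − 2·6. Thus 6⁻¹ ≡ -2 ≡ 11 (mod 13).
Multiplying by 11: t ≡ 11·8 = 88 ≡ 10 (mod 13).
Then x = 8 + 38·10 = 388.
Verify: 388 = 10·38 + 8 and 388 = 14·26 + 24. ✓

x = 388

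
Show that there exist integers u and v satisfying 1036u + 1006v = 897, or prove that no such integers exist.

gcd(1036, 1006) = 2, so every integer of the form 1036u + 1006v is a multiple of 2.
But 897 = 2·448 + 1, so 2 ∤ 897.
Therefore 1036u + 1006v = 897 has no solution in integers.

No, no such integers exist.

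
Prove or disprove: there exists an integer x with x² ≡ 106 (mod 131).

Apply Euler's criterion with the prime 131: 106 is a quadratic residue iff 106^65 ≡ 1 (mod 131), and a non-residue iff it is ≡ −1.
Repeated squaring mod 131: 106^2 = 11236 ≡ 101; 106^4 ≡ 101² = 10201 ≡ 114; 106^8 ≡ 114² = 12996 ≡ 27; 106^16 ≡ 27² = 729 ≡ 74; 106^32 ≡ 74² = 5476 ≡ 105; 106^64 ≡ 105² = 11025 ≡ 21.
Since 65 = 64 + 1, 106^65 ≡ 21 · 106; multiplying out mod 131: 21·106 = 2226 ≡ 130. Thus 106^65 ≡ 130 ≡ −1 (mod 131).
By Euler's criterion 106 is a quadratic non-residue mod 131: no x satisfies x² ≡ 106 (mod 131).

No such integer exists.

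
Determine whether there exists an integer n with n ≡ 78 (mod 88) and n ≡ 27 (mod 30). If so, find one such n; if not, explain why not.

No such integer exists.

Reduce both congruences modulo 2, which divides 88 and 30: they say n ≡ 78 (mod 2) and n ≡ 27 (mod 2).
But 78 mod 2 = 0 while 27 mod 2 = 1, a contradiction.
So no integer satisfies both congruences.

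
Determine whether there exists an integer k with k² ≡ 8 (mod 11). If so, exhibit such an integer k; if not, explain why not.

Since (11 − k)² ≡ k² (mod 11), it suffices to square k = 0, 1, …, 5: the residues are 0, 1, 4, 9, 5, 3.
The set of squares mod 11 is therefore {0, 1, 3, 4, 5, 9}, which does not contain 8.
Hence no integer k has k² ≡ 8 (mod 11).

There is no such integer.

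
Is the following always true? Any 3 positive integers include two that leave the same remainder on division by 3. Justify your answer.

No; for instance {8, 9, 10} is a counterexample.

Consider the 3 integers 8, 9, 10. They lie in distinct residue classes modulo 3, since 3 ≤ 3.
Hence this collection has no pair with equal remainders mod 3, disproving the claim.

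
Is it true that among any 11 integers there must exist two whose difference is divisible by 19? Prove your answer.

Consider the 11 integers 7, 8, …, 17. They lie in distinct residue classes modulo 19, since 11 ≤ 19.
Any two of them differ by at most 10 < 19 and by at least 1, so no difference is a multiple of 19.

No, the set {7, 8, 9, 10, 11, 12, 13, 14, 15, 16, 17} is a counterexample.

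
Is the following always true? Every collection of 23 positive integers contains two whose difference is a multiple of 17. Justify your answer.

Each integer lies in one of the 17 residue classes modulo 17.
With 23 integers and only 17 classes, the pigeonhole principle forces two of them, say a and b, into the same class.
Their difference a − b is then a multiple of 17.

True.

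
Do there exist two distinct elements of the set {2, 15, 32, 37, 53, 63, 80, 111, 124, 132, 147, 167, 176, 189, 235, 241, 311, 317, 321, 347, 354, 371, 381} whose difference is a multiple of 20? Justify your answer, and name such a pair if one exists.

15 and 235 are such a pair.

15 mod 20 = 15 and 235 mod 20 = 15, so 235 − 15 = 220 = 11·20.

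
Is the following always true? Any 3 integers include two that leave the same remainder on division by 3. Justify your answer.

No; for instance {6, 7, 8} is a counterexample.

Try 3 consecutive integers, 6, 7, 8. Their remainders mod 3 are 0, 1, 2 — pairwise different, as any 3 ≤ 3 consecutive integers have distinct residues.
So no two of them leave the same remainder on division by 3; the claim fails for this set.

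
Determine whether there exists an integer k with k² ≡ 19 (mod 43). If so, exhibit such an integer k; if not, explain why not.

No such integer exists.

43 is prime, so by Euler's criterion 19 is a square mod 43 iff 19^((43−1)/2) = 19^21 ≡ 1 (mod 43).
Squaring successively (mod 43): 19^2 = 361 ≡ 17; 19^4 ≡ 17² = 289 ≡ 31; 19^8 ≡ 31² = 961 ≡ 15; 19^16 ≡ 15² = 225 ≡ 10.
Since 21 = 16 + 4 + 1, 19^21 ≡ 10 · 31 · 19; multiplying out mod 43: 10·31 = 310 ≡ 9, then 9·19 = 171 ≡ 42. Thus 19^21 ≡ 42 ≡ −1 (mod 43).
The value −1 means 19 is a non-residue modulo 43, so k² ≡ 19 (mod 43) is impossible.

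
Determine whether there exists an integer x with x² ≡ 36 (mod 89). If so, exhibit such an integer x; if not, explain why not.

x = 83 works: 83² = 6889, and 6889 − 36 = 6853 = 77·89.

x = 83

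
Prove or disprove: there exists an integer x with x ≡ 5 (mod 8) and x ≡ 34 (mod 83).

x = 117

Since 8 and 83 share no common factor, CRT says the pair of congruences has a solution (unique mod 664).
Any solution of the first congruence is x = 5 + 8t; substituting into the second, 8t ≡ 34 − 5 ≡ 29 (mod 83).
Invert 8 mod 83 by the Euclidean algorithm: 83 = 10·8 + 3, 8 = 2·3 + 2, 3 = 1·2 + 1, 2 = 2·1 + 0; back-substituting, 1 = 3 − 1·2 = 3 − (8 − 2·3) = −8 + 3·3 = −8 + 3·(83 − 10·8) = 3·83 − 31·8. Hence 8·(-31) ≡ 1, so 8⁻¹ ≡ -31 ≡ 52 (mod 83).
Multiplying by 52: t ≡ 52·29 = 1508 ≡ 14 (mod 83).
Taking t = 14 gives x = 5 + 8·14 = 117.
Verify: 117 = 14·8 + 5 and 117 = 1·83 + 34. ✓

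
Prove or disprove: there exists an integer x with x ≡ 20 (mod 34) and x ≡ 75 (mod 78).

gcd(34, 78) = 2. If x ≡ 20 (mod 34) and x ≡ 75 (mod 78), then x ≡ 20 (mod 2) and x ≡ 75 (mod 2).
However 20 ≡ 0 and 75 ≡ 1 (mod 2), and 0 ≠ 1.
Hence the system has no solution.

There is no such integer.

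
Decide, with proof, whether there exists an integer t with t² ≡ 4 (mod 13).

Take t = 2. Then 2² = 4, and since 0 ≤ 4 < 13 this is already reduced: 2² ≡ 4 (mod 13).

t = 2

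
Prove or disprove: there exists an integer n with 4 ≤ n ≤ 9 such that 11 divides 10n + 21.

No, no such integer n in that range exists.

At n = 4, 10·4 + 21 = 61 ≡ 6 (mod 11), and each step in n adds 10, giving residues 6, 5, 4, 3, 2, 1 for n = 4, 5, …, 9.
The residue 0 does not occur, so no n in [4, 9] makes 10n + 21 a multiple of 11.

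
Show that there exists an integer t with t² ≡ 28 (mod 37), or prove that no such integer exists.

t = 19

Take t = 19. Then 19² = 361 = 9·37 + 28, so 19² ≡ 28 (mod 37).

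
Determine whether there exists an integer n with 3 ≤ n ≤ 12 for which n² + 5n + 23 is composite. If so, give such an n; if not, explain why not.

There is no such integer n in that range.

The values for n = 3, 4, …, 12 are 47, 59, 73, 89, 107, 127, 149, 173, 199, 227, and each of these is prime.
So no value in the range makes the expression composite.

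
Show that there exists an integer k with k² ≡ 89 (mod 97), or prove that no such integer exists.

k = 34

Take k = 34. Then 34² = 1156 = 11·97 + 89, so 34² ≡ 89 (mod 97).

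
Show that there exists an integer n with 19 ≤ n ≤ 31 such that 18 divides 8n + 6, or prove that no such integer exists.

n = 24

Scanning upward from n = 19 gives 158, 166, 174, 182, 190, none divisible by 18. At n = 24 we get 8·24 + 6 = 198, and 198 = 18·11.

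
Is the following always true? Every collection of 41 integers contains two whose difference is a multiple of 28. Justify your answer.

Yes, this is always true.

Partition the integers by their residue mod 28; there are 28 classes.
Since 41 > 28, two of the 41 integers must share a residue class by the pigeonhole principle; call them a and b.
Then a ≡ b (mod 28), i.e. 28 ∣ (a − b).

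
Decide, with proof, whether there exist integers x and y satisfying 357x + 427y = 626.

There are no such integers.

Any value of 357x + 427y is a multiple of gcd(357, 427) = 7.
However 626 leaves remainder 3 on division by 7.
Hence no integers x, y satisfy the equation.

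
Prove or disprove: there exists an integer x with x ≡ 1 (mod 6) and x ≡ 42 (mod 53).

The moduli 6 and 53 are coprime, so by the Chinese Remainder Theorem a unique solution modulo 318 exists.
Any solution of the first congruence is x = 1 + 6t; substituting into the second, 6t ≡ 42 − 1 ≡ 41 (mod 53).
Note 6·9 = 54 ≡ 1 (mod 53) (as 54 − 1 = 1·53), so 6⁻¹ ≡ 9.
Therefore t ≡ 9·41 = 369 ≡ 51 (mod 53).
Taking t = 51 gives x = 1 + 6·51 = 307.
Verify: 307 = 51·6 + 1 and 307 = 5·53 + 42. ✓

x = 307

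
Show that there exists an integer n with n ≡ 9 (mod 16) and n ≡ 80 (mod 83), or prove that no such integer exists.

n = 329

gcd(16, 83) = 1, so the Chinese Remainder Theorem guarantees exactly one residue class mod 1328 satisfying both.
Any solution of the first congruence is n = 9 + 16t; substituting into the second, 16t ≡ 80 − 9 ≡ 71 (mod 83).
To invert 16 modulo 83: 83 = 5·16 + 3, 16 = 5·3 + 1, 3 = 3·1 + 0, and unwinding, 1 = 16 − 5·3 = 16 − 5·(83 − 5·16) = −5·83 + 26·16. Thus 16⁻¹ ≡ 26 (mod 83).
Multiplying by 26: t ≡ 26·71 = 1846 ≡ 20 (mod 83).
With t = 20: n = 9 + 16·20 = 329.
Indeed 329 ≡ 9 (mod 16) and 329 ≡ 80 (mod 83).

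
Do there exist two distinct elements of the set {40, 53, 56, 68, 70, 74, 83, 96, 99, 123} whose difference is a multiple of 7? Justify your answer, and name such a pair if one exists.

Reduce each element mod 7: 40↦5, 53↦4, 56↦0, 68↦5, 70↦0, 74↦4, 83↦6, 96↦5, 99↦1, 123↦4. The residue 5 repeats (at 40 and 68), and 68 − 40 = 28 = 4·7.

40 and 68 are such a pair.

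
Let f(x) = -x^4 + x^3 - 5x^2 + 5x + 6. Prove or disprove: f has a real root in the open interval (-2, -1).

No such root exists.

The endpoint values f(-2) = -48 and f(-1) = -6 are both negative. Claim: f(x) < 0 for every x in (-2, -1).
Substitute x = -1 − u, where 0 < u < 1 on the interval. Expanding, f(-1 − u) = -u^4 - 5u^3 - 14u^2 - 22u - 6.
The nonzero coefficients here are all negative, so for u > 0 every term is negative (or zero), and the constant term -6 is strictly negative.
Therefore f(x) < 0 throughout (-2, -1), and f has no zero there.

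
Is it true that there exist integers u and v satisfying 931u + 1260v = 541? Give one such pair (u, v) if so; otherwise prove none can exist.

There are no such integers.

Both 931 and 1260 are divisible by gcd(931, 1260) = 7, hence so is any combination 931u + 1260v.
However 541 leaves remainder 2 on division by 7.
So the equation is unsolvable over ℤ.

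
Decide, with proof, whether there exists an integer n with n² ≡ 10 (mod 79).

n = 57

Take n = 57. Then 57² = 3249 = 41·79 + 10, so 57² ≡ 10 (mod 79).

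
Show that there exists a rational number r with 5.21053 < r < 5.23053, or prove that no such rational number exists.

Look for a denominator N such that an integer falls strictly between N·5.21053 and N·5.23053. N = 9 works: 9·5.21053 = 46.89477 < 47 < 47.07477 = 9·5.23053.
Dividing back, 5.21053 < 47/9 < 5.23053, and 47/9 is rational.

r = 47/9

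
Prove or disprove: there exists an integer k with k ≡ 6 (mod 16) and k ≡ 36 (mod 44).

Both moduli are multiples of 4 = gcd(16, 44), so any solution would satisfy k ≡ 6 and k ≡ 36 modulo 4 simultaneously.
But 6 mod 4 = 2 while 36 mod 4 = 0, a contradiction.
Therefore no such k exists.

No such integer exists.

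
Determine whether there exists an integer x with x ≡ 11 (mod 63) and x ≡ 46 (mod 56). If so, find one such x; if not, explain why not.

x = 326

Here gcd(63, 56) = 7, and both 11 and 46 leave remainder 4 mod 7, so the system is consistent.
List candidates x ≡ 11 (mod 63): 11, 74, 137, 200, 263, 326. Modulo 56 these are 11, 18, 25, 32, 39, 46; 326 gives 46 as required.
Check: 326 mod 63 = 11, 326 mod 56 = 46. ✓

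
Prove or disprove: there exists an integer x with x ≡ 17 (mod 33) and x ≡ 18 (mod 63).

gcd(33, 63) = 3. If x ≡ 17 (mod 33) and x ≡ 18 (mod 63), then x ≡ 17 (mod 3) and x ≡ 18 (mod 3).
These are incompatible: 17 − 18 = -1 is not divisible by 3.
Hence the system has no solution.

No, no such integer exists.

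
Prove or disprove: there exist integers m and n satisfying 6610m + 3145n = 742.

There are no such integers.

Any value of 6610m + 3145n is a multiple of gcd(6610, 3145) = 5.
But 742 is not a multiple of 5 (it leaves remainder 2).
Therefore 6610m + 3145n = 742 has no solution in integers.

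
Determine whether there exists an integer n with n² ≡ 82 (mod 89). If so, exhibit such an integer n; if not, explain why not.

There is no such integer.

89 is prime, so by Euler's criterion 82 is a square mod 89 iff 82^((89−1)/2) = 82^44 ≡ 1 (mod 89).
Repeated squaring mod 89: 82^2 = 6724 ≡ 49; 82^4 ≡ 49² = 2401 ≡ 87; 82^8 ≡ 87² = 7569 ≡ 4; 82^16 ≡ 4² = 16 ≡ 16; 82^32 ≡ 16² = 256 ≡ 78.
Since 44 = 32 + 8 + 4, 82^44 ≡ 78 · 4 · 87; multiplying out mod 89: 78·4 = 312 ≡ 45, then 45·87 = 3915 ≡ 88. Thus 82^44 ≡ 88 ≡ −1 (mod 89).
The value −1 means 82 is a non-residue modulo 89, so n² ≡ 82 (mod 89) is impossible.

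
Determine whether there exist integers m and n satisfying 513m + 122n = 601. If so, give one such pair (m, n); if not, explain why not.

m = 107, n = -445

513 and 122 are coprime, so 513m + 122n ranges over all of ℤ.
Euclidean algorithm: 513 = 4·122 + 25, 122 = 4·25 + 22, 25 = 1·22 + 3, 22 = 7·3 + 1, 3 = 3·1 + 0.
Back-substituting, 1 = 22 − 7·3 = 22 − 7·(25 − 1·22) = −7·25 + 8·22 = −7·25 + 8·(122 − 4·25) = 8·122 − 39·25 = 8·122 − 39·(513 − 4·122) = −39·513 + 164·122; that is, 513·(-39) + 122·164 = 1.
Scaling by 601 gives the particular solution (m, n) = (-23439, 98564).
Adding 193·122 to m and subtracting 193·513 from n gives the tidier solution (107, -445).
Check: 513·107 + 122·(-445) = 54891 − 54290 = 601. ✓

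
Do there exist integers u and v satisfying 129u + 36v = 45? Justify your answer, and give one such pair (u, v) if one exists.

u = 9, v = -31

Every value of 129u + 36v is a multiple of gcd(129, 36) = 3; since 3 ∣ 45, solutions exist.
Dividing through by 3 reduces the equation to 43u + 12v = 15.
Dividing repeatedly: 43 = 3·12 + 7, 12 = 1·7 + 5, 7 = 1·5 + 2, 5 = 2·2 + 1, 2 = 2·1 + 0.
Unwinding: 1 = 5 − 2·2 = 5 − 2·(7 − 1·5) = −2·7 + 3·5 = −2·7 + 3·(12 − 1·7) = 3·12 − 5·7 = 3·12 − 5·(43 − 3·12) = −5·43 + 18·12, i.e. 43·(-5) + 12·18 = 1.
Multiplying through by 15: u = (-5)·15 = -75, v = 18·15 = 270 is a solution.
Shifting by a multiple of (12, −43) keeps it a solution: u = -75 + 7·12 = 9, v = 270 − 7·43 = -31.
Indeed 129·9 + 36·(-31) = 1161 − 1116 = 45.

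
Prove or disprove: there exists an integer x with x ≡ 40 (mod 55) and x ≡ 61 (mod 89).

x = 150

Since 55 and 89 share no common factor, CRT says the pair of congruences has a solution (unique mod 4895).
Write x = 40 + 55t and require 40 + 55t ≡ 61 (mod 89), i.e. 55t ≡ 21 (mod 89).
Note 55·34 = 1870 ≡ 1 (mod 89) (as 1870 − 1 = 21·89), so 55⁻¹ ≡ 34.
Therefore t ≡ 34·21 = 714 ≡ 2 (mod 89).
With t = 2: x = 40 + 55·2 = 150.
Indeed 150 ≡ 40 (mod 55) and 150 ≡ 61 (mod 89).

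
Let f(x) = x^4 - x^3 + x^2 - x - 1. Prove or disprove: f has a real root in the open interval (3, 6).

f(3) = 59 and f(6) = 1109, both positive, so a sign-change argument is unavailable; we show f keeps this sign on the whole interval.
Substitute x = 3 + u, where 0 < u < 3 on the interval. Expanding, f(3 + u) = u^4 + 11u^3 + 46u^2 + 86u + 59.
The nonzero coefficients here are all positive, so for u > 0 every term is positive (or zero), and the constant term 59 is strictly positive.
Therefore f(x) > 0 throughout (3, 6), and f has no zero there.

No such root exists.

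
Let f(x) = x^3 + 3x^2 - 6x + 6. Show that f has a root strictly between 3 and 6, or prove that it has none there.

f(3) = 42 and f(6) = 294, both positive, so a sign-change argument is unavailable; we show f keeps this sign on the whole interval.
Shift to the endpoint 3: with x = 3 + u (0 < u < 3), one computes f(3 + u) = u^3 + 12u^2 + 39u + 42.
All 4 nonzero coefficients of this polynomial in u are positive; hence for u > 0 the value is a sum of positive terms (the constant 42 among them).
So f is strictly positive on (3, 6); no root exists in the interval.

f has no root in that interval.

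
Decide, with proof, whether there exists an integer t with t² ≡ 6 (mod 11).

No, no such integer exists.

Since (11 − t)² ≡ t² (mod 11), it suffices to square t = 0, 1, …, 5: the residues are 0, 1, 4, 9, 5, 3.
The set of squares mod 11 is therefore {0, 1, 3, 4, 5, 9}, which does not contain 6.
Therefore t² ≡ 6 (mod 11) has no solution.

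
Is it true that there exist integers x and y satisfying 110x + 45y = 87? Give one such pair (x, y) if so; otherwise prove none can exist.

Any value of 110x + 45y is a multiple of gcd(110, 45) = 5.
But 87 is not a multiple of 5 (it leaves remainder 2).
Hence no integers x, y satisfy the equation.

No such integers exist.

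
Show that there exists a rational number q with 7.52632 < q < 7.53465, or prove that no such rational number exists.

q = 113/15

Look for a denominator N such that an integer falls strictly between N·7.52632 and N·7.53465. N = 15 works: 15·7.52632 = 112.89480 < 113 < 113.01975 = 15·7.53465.
So q = 113/15 works: it is a ratio of integers, and dividing 15·7.52632 < 113 < 15·7.53465 through by 15 gives 7.52632 < 113/15 < 7.53465.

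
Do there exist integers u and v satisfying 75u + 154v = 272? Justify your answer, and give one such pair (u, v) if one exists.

Since gcd(75, 154) = 1, every integer is an integer combination of 75 and 154.
Euclidean algorithm: 154 = 2·75 + 4, 75 = 18·4 + 3, 4 = 1·3 + 1, 3 = 3·1 + 0.
Unwinding: 1 = 4 − 1·3 = 4 − (75 − 18·4) = −75 + 19·4 = −75 + 19·(154 − 2·75) = 19·154 − 39·75, i.e. 75·(-39) + 154·19 = 1.
Scaling by 272 gives the particular solution (u, v) = (-10608, 5168).
Shifting by a multiple of (154, −75) keeps it a solution: u = -10608 + 69·154 = 18, v = 5168 − 69·75 = -7.
Check: 75·18 + 154·(-7) = 1350 − 1078 = 272. ✓

u = 18, v = -7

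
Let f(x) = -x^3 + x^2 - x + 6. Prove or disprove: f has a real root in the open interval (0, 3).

f(0) = 6 and f(3) = -15, which have opposite signs.
As a polynomial, f is continuous on every closed interval.
By the Intermediate Value Theorem f must vanish at some point of (0, 3).

Yes, f has a root in the interval.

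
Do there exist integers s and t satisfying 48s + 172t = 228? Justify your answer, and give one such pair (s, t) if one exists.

s = 37, t = -9

gcd(48, 172) = 4, and 4 divides 228, so integer solutions exist.
Dividing through by 4 reduces the equation to 12s + 43t = 57.
Dividing repeatedly: 43 = 3·12 + 7, 12 = 1·7 + 5, 7 = 1·5 + 2, 5 = 2·2 + 1, 2 = 2·1 + 0.
Working back up the chain: 1 = 5 − 2·2 = 5 − 2·(7 − 1·5) = −2·7 + 3·5 = −2·7 + 3·(12 − 1·7) = 3·12 − 5·7 = 3·12 − 5·(43 − 3·12) = −5·43 + 18·12. So 12·18 + 43·(-5) = 1.
Scaling by 57 gives the particular solution (s, t) = (1026, -285).
The general solution is s = 1026 + 43k, t = -285 − 12k; taking k = -23 gives the smaller pair s = 37, t = -9.
Indeed 48·37 + 172·(-9) = 1776 − 1548 = 228.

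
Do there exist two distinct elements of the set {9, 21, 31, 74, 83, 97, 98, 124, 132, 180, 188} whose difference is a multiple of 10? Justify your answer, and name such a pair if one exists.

The pair (21, 31) works.

Reduce each element mod 10: 9↦9, 21↦1, 31↦1, 74↦4, 83↦3, 97↦7, 98↦8, 124↦4, 132↦2, 180↦0, 188↦8. The residue 1 repeats (at 21 and 31), and 31 − 21 = 10 = 1·10.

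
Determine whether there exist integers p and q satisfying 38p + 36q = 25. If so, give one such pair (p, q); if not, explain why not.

gcd(38, 36) = 2, so every integer of the form 38p + 36q is a multiple of 2.
However 25 leaves remainder 1 on division by 2.
Hence no integers p, q satisfy the equation.

No, no such integers exist.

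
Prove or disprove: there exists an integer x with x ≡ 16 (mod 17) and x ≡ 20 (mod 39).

The moduli 17 and 39 are coprime, so by the Chinese Remainder Theorem a unique solution modulo 663 exists.
Any solution of the first congruence is x = 16 + 17t; substituting into the second, 17t ≡ 20 − 16 ≡ 4 (mod 39).
Invert 17 mod 39 by the Euclidean algorithm: 39 = 2·17 + 5, 17 = 3·5 + 2, 5 = 2·2 + 1, 2 = 2·1 + 0; back-substituting, 1 = 5 − 2·2 = 5 − 2·(17 − 3·5) = −2·17 + 7·5 = −2·17 + 7·(39 − 2·17) = 7·39 − 16·17. Hence 17·(-16) ≡ 1, so 17⁻¹ ≡ -16 ≡ 23 (mod 39).
Multiplying by 23: t ≡ 23·4 = 92 ≡ 14 (mod 39).
With t = 14: x = 16 + 17·14 = 254.
Check: 254 mod 17 = 16, 254 mod 39 = 20. ✓

x = 254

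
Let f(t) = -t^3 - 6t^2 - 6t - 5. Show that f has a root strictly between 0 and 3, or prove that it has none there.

No such root exists.

f(0) = -5 and f(3) = -104, both negative, so a sign-change argument is unavailable; we show f keeps this sign on the whole interval.
Every nonzero coefficient of f(t) = -t^3 - 6t^2 - 6t - 5 is negative; for t > 0 each term then has that sign, and the constant term -5 is strictly negative.
So f is strictly negative on (0, 3); no root exists in the interval.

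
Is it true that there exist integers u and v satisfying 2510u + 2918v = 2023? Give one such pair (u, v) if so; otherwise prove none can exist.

Any value of 2510u + 2918v is a multiple of gcd(2510, 2918) = 2.
However 2023 leaves remainder 1 on division by 2.
Hence no integers u, v satisfy the equation.

No such integers exist.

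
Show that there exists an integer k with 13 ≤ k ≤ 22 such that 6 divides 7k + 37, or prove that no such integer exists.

For k = 13, 14, 15, 16 the values 128, 135, 142, 149 are not multiples of 6. Try k = 17: 7·17 + 37 = 156 = 26·6, which is divisible by 6.

k = 17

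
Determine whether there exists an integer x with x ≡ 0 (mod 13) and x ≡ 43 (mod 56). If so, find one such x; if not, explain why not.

x = 715

Since 13 and 56 share no common factor, CRT says the pair of congruences has a solution (unique mod 728).
Any solution of the first congruence is x = 0 + 13t; substituting into the second, 13t ≡ 43 − 0 ≡ 43 (mod 56).
Note 13·13 = 169 ≡ 1 (mod 56) (as 169 − 1 = 3·56), so 13⁻¹ ≡ 13.
Therefore t ≡ 13·43 = 559 ≡ 55 (mod 56).
With t = 55: x = 0 + 13·55 = 715.
Check: 715 mod 13 = 0, 715 mod 56 = 43. ✓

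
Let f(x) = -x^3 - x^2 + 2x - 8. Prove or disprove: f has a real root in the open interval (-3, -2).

Yes, f has a root in the interval.

f(-3) = 4 and f(-2) = -8, which have opposite signs.
f is continuous everywhere (it is a polynomial), in particular on [-3, -2].
By the Intermediate Value Theorem, f takes the value 0 somewhere in the open interval.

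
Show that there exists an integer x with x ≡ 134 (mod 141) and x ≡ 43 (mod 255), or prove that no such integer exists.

There is no such integer.

Both moduli are multiples of 3 = gcd(141, 255), so any solution would satisfy x ≡ 134 and x ≡ 43 modulo 3 simultaneously.
These are incompatible: 134 − 43 = 91 is not divisible by 3.
Hence the system has no solution.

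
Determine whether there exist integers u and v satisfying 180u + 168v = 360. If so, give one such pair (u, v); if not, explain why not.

gcd(180, 168) = 12, and 12 divides 360, so integer solutions exist.
Dividing through by 12 reduces the equation to 15u + 14v = 30.
Run the Euclidean algorithm on 15 and 14: 15 = 1·14 + 1, 14 = 14·1 + 0.
Working back up the chain: 1 = 15 − 1·14. So 15·1 + 14·(-1) = 1.
Times 30: 15·30 + 14·(-30) = 30, so (30, -30) solves it.
The general solution is u = 30 + 14k, v = -30 − 15k; taking k = -2 gives the smaller pair u = 2, v = 0.
Check: 180·2 + 168·0 = 360 + 0 = 360. ✓

u = 2, v = 0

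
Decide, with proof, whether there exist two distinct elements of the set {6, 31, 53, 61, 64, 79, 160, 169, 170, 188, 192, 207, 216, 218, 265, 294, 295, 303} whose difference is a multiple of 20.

There is no such pair.

Reduce each element modulo 20: 6↦6, 31↦11, 53↦13, 61↦1, 64↦4, 79↦19, 160↦0, 169↦9, 170↦10, 188↦8, 192↦12, 207↦7, 216↦16, 218↦18, 265↦5, 294↦14, 295↦15, 303↦3.
No residue repeats among the 18 elements, so no pair has difference ≡ 0 (mod 20).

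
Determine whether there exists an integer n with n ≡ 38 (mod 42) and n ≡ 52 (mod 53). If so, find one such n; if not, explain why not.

n = 794

The moduli 42 and 53 are coprime, so by the Chinese Remainder Theorem a unique solution modulo 2226 exists.
Write n = 38 + 42t and require 38 + 42t ≡ 52 (mod 53), i.e. 42t ≡ 14 (mod 53).
To invert 42 modulo 53: 53 = 1·42 + 11, 42 = 3·11 + 9, 11 = 1·9 + 2, 9 = 4·2 + 1, 2 = 2·1 + 0, and unwinding, 1 = 9 − 4·2 = 9 − 4·(11 − 1·9) = −4·11 + 5·9 = −4·11 + 5·(42 − 3·11) = 5·42 − 19·11 = 5·42 − 19·(53 − 1·42) = −19·53 + 24·42. Thus 42⁻¹ ≡ 24 (mod 53).
Therefore t ≡ 24·14 = 336 ≡ 18 (mod 53).
With t = 18: n = 38 + 42·18 = 794.
Indeed 794 ≡ 38 (mod 42) and 794 ≡ 52 (mod 53).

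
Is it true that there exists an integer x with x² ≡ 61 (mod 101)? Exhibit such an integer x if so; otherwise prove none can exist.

Apply Euler's criterion with the prime 101: 61 is a quadratic residue iff 61^50 ≡ 1 (mod 101), and a non-residue iff it is ≡ −1.
Squaring successively (mod 101): 61^2 = 3721 ≡ 85; 61^4 ≡ 85² = 7225 ≡ 54; 61^8 ≡ 54² = 2916 ≡ 88; 61^16 ≡ 88² = 7744 ≡ 68; 61^32 ≡ 68² = 4624 ≡ 79.
Since 50 = 32 + 16 + 2, 61^50 ≡ 79 · 68 · 85; multiplying out mod 101: 79·68 = 5372 ≡ 19, then 19·85 = 1615 ≡ 100. Thus 61^50 ≡ 100 ≡ −1 (mod 101).
By Euler's criterion 61 is a quadratic non-residue mod 101: no x satisfies x² ≡ 61 (mod 101).

No, no such integer exists.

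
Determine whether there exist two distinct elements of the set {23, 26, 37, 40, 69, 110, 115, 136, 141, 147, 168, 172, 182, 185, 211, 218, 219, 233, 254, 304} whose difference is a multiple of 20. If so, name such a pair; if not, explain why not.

Residues mod 20: 23↦3, 26↦6, 37↦17, 40↦0, 69↦9, 110↦10, 115↦15, 136↦16, 141↦1, 147↦7, 168↦8, 172↦12, 182↦2, 185↦5, 211↦11, 218↦18, 219↦19, 233↦13, 254↦14, 304↦4.
All 20 residues are distinct, so no two elements differ by a multiple of 20.

No such pair exists.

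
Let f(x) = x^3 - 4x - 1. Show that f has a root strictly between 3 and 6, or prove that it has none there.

f(3) = 14 and f(6) = 191, both positive, so a sign-change argument is unavailable; we show f keeps this sign on the whole interval.
Substitute x = 3 + u, where 0 < u < 3 on the interval. Expanding, f(3 + u) = u^3 + 9u^2 + 23u + 14.
The nonzero coefficients here are all positive, so for u > 0 every term is positive (or zero), and the constant term 14 is strictly positive.
So f is strictly positive on (3, 6); no root exists in the interval.

f has no root in that interval.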